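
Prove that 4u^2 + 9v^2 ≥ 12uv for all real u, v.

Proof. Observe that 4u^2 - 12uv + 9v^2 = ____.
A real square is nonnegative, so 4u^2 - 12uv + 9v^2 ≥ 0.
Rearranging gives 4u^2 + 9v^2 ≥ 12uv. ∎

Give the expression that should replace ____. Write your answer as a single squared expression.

(2u - 3v)^2

4u^2 - 12uv + 9v^2 is a perfect-square trinomial: the outer terms are (2u)^2 and (3v)^2, and the cross term is -2·2u·3v.
So 4u^2 - 12uv + 9v^2 = (2u - 3v)^2 ≥ 0.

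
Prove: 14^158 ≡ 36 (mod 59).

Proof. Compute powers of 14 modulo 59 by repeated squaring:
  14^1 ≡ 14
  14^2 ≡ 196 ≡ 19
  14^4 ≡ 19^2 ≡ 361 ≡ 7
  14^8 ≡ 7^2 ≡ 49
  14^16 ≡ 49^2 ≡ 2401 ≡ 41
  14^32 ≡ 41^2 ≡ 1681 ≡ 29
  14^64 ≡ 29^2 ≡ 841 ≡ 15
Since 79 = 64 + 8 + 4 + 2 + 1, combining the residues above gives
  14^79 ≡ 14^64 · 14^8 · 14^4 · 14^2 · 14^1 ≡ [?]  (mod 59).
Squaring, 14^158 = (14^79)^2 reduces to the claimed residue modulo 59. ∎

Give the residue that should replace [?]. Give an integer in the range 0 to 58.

6

14^64 · 14^8 · 14^4 · 14^2 · 14^1 ≡ 15 · 49 · 7 · 19 · 14 = 1368570.
1368570 mod 59 = 6, so 14^79 ≡ 6 (mod 59).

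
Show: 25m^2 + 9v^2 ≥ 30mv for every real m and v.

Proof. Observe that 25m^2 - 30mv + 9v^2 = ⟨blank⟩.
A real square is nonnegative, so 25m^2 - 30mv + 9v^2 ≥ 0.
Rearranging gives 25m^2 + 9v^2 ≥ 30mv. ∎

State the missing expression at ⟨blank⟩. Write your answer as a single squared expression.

25m^2 - 30mv + 9v^2 is a perfect-square trinomial: the outer terms are (5m)^2 and (3v)^2, and the cross term is -2·5m·3v.
So 25m^2 - 30mv + 9v^2 = (5m - 3v)^2 ≥ 0.

(5m - 3v)^2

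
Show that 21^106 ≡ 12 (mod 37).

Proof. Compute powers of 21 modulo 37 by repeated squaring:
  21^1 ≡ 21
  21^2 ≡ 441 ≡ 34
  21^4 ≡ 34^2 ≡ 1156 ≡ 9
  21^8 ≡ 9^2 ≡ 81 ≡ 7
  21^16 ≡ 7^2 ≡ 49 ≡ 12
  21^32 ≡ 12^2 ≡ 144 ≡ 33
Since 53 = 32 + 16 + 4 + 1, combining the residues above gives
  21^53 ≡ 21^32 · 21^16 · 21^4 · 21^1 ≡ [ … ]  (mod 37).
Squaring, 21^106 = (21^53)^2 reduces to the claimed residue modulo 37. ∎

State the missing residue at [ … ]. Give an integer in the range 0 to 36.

30

21^32 · 21^16 · 21^4 · 21^1 ≡ 33 · 12 · 9 · 21 = 74844.
74844 mod 37 = 30, so 21^53 ≡ 30 (mod 37).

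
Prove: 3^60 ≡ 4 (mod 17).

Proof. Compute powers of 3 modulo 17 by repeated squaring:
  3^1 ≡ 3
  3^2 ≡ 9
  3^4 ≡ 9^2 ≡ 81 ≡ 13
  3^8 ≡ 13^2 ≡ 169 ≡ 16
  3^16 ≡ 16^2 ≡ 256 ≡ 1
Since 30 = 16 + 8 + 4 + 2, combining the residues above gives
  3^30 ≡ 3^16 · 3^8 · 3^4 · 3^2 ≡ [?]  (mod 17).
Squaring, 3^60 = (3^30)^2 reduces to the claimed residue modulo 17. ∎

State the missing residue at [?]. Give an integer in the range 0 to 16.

3^16 · 3^8 · 3^4 · 3^2 ≡ 1 · 16 · 13 · 9 = 1872.
1872 mod 17 = 2, so 3^30 ≡ 2 (mod 17).

2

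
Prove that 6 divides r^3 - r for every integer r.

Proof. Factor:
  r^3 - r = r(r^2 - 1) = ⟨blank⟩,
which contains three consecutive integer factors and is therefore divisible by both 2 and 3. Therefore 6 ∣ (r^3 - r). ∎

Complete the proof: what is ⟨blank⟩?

r(r^2 - 1) = r(r - 1)(r + 1) = (r - 1)r(r + 1).
These three factors are consecutive integers, so their product is divisible by 6.

(r - 1)r(r + 1)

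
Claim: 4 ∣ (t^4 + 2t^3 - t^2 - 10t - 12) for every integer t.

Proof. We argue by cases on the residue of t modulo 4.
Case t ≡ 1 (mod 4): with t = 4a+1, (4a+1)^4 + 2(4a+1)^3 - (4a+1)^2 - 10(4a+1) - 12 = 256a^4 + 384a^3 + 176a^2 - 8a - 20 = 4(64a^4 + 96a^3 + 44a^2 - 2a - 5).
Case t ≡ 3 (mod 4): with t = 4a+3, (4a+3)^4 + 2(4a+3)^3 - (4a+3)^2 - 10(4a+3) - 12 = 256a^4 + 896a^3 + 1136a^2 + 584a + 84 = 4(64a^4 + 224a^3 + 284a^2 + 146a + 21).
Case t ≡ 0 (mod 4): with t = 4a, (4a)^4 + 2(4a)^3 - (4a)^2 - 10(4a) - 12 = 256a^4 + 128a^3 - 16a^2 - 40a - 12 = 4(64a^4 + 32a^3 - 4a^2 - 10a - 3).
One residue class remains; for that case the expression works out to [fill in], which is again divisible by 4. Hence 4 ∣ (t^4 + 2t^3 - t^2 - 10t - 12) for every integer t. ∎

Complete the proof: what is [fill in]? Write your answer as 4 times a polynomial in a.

The residues treated are {1, 3, 0}, so the missing case is t ≡ 2 (mod 4); write t = 4a+2.
Then (4a+2)^4 + 2(4a+2)^3 - (4a+2)^2 - 10(4a+2) - 12 = 256a^4 + 640a^3 + 560a^2 + 168a - 4 = 4(64a^4 + 160a^3 + 140a^2 + 42a - 1).

4(64a^4 + 160a^3 + 140a^2 + 42a - 1)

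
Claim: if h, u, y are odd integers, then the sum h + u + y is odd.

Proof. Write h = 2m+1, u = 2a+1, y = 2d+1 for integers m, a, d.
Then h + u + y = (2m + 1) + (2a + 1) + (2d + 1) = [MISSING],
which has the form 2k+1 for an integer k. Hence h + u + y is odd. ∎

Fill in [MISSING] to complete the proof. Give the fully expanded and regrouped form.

Expanding: (2m + 1) + (2a + 1) + (2d + 1) = 2a + 2d + 2m + 3.
Every term except the constant is even, so this is 2(a + d + m + 1) + 1,
and a + d + m + 1 ∈ ℤ gives the required form.

2(a + d + m + 1) + 1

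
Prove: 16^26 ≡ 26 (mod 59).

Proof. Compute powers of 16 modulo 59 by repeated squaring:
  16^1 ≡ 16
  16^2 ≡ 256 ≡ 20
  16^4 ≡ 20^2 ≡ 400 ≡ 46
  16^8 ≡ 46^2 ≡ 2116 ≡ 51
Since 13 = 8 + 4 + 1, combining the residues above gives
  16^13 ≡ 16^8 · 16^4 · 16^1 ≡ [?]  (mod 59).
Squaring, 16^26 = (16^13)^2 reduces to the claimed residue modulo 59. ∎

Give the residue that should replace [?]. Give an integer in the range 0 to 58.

Multiply the listed residues: 51 · 46 · 16 = 2346 → 37536.
Reducing modulo 59: 37536 = 636·59 + 12, so 16^13 ≡ 12.

12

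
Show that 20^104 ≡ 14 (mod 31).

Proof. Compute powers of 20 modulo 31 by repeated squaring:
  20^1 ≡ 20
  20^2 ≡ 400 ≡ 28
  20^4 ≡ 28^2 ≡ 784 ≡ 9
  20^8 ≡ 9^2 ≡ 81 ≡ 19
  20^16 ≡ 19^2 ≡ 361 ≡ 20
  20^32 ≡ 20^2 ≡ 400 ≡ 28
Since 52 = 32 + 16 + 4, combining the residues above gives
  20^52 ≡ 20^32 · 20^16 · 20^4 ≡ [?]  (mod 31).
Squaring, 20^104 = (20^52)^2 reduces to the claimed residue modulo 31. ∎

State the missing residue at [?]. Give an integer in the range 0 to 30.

18

20^32 · 20^16 · 20^4 ≡ 28 · 20 · 9 = 5040.
5040 mod 31 = 18, so 20^52 ≡ 18 (mod 31).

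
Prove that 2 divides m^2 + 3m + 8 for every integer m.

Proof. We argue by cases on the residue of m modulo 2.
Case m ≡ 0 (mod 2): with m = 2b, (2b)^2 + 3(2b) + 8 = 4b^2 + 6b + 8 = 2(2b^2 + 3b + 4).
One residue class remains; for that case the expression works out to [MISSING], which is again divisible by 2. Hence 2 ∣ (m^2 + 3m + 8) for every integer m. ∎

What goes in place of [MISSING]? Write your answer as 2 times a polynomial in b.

2(2b^2 + 5b + 6)

The residues treated are {0}, so the missing case is m ≡ 1 (mod 2); write m = 2b+1.
Then (2b+1)^2 + 3(2b+1) + 8 = 4b^2 + 10b + 12 = 2(2b^2 + 5b + 6).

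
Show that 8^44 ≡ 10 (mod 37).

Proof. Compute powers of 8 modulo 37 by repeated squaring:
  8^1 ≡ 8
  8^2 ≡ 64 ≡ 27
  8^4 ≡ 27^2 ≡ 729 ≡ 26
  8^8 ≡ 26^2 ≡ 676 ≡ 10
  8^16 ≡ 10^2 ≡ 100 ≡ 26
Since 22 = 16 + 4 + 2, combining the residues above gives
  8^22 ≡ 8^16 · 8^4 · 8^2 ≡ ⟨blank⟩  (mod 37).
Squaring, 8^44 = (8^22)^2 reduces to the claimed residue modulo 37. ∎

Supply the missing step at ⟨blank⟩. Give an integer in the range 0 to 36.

8^16 · 8^4 · 8^2 ≡ 26 · 26 · 27 = 18252.
18252 mod 37 = 11, so 8^22 ≡ 11 (mod 37).

11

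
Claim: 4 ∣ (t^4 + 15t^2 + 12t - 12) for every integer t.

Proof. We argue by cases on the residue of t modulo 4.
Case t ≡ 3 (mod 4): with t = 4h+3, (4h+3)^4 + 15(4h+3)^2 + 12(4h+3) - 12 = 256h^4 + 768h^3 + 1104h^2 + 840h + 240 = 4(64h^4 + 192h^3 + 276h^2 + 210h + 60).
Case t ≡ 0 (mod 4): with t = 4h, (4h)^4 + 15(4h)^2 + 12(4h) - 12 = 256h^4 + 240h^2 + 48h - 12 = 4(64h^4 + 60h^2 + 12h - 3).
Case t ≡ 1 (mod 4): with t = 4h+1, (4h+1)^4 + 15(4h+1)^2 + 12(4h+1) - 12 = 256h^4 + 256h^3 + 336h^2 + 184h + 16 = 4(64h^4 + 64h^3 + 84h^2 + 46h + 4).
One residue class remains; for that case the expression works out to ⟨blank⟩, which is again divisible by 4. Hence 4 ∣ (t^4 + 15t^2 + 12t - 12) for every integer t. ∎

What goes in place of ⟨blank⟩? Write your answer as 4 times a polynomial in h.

Only t ≡ 2 (mod 4) is unaccounted for. Put t = 4h+2:
(4h+2)^4 + 15(4h+2)^2 + 12(4h+2) - 12 expands to 256h^4 + 512h^3 + 624h^2 + 416h + 88,
and factoring out 4 leaves 4(64h^4 + 128h^3 + 156h^2 + 104h + 22).

4(64h^4 + 128h^3 + 156h^2 + 104h + 22)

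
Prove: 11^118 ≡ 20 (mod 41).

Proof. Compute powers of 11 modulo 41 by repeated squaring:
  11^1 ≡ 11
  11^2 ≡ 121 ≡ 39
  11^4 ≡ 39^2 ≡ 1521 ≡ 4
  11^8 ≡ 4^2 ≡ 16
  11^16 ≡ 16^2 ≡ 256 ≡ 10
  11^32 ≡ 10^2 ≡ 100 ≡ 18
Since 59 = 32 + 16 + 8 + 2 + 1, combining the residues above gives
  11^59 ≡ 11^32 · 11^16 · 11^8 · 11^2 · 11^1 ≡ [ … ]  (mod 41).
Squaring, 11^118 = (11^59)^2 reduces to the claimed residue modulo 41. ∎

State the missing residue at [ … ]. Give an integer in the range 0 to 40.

Multiply the listed residues: 18 · 10 · 16 · 39 · 11 = 180 → 2880 → 112320 → 1235520.
Reducing modulo 41: 1235520 = 30134·41 + 26, so 11^59 ≡ 26.

26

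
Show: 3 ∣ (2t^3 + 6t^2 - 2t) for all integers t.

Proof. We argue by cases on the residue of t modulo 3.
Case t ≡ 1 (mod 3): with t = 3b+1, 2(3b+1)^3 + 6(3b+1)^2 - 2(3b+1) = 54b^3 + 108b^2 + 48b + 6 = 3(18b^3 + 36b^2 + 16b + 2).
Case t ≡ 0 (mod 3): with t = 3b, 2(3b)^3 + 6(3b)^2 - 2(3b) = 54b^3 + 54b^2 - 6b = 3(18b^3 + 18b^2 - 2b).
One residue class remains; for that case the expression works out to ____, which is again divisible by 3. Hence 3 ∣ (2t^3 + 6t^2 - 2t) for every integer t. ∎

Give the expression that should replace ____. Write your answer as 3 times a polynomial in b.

Only t ≡ 2 (mod 3) is unaccounted for. Put t = 3b+2:
2(3b+2)^3 + 6(3b+2)^2 - 2(3b+2) expands to 54b^3 + 162b^2 + 138b + 36,
and factoring out 3 leaves 3(18b^3 + 54b^2 + 46b + 12).

3(18b^3 + 54b^2 + 46b + 12)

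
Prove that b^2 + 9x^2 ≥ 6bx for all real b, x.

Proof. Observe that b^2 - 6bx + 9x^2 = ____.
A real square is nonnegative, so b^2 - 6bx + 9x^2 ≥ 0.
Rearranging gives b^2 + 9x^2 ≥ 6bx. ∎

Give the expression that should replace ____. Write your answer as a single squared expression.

The leading and trailing coefficients are 1^2 and 3^2, and 6 = 2·1·3, so the trinomial is (b - 3x)^2.
Hence b^2 - 6bx + 9x^2 ≥ 0.

(b - 3x)^2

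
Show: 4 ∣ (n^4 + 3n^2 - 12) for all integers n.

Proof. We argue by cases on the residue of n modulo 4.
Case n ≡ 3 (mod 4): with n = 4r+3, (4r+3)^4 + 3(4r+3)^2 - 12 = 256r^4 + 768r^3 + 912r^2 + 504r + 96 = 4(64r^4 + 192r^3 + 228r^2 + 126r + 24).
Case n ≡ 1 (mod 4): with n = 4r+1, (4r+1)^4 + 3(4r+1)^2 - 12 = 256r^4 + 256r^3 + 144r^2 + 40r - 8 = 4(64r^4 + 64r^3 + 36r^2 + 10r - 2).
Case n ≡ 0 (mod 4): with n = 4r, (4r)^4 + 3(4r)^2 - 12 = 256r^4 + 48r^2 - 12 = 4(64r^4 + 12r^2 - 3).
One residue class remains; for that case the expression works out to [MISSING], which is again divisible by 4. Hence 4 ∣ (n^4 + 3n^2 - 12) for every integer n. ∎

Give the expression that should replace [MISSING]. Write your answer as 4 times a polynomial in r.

Only n ≡ 2 (mod 4) is unaccounted for. Put n = 4r+2:
(4r+2)^4 + 3(4r+2)^2 - 12 expands to 256r^4 + 512r^3 + 432r^2 + 176r + 16,
and factoring out 4 leaves 4(64r^4 + 128r^3 + 108r^2 + 44r + 4).

4(64r^4 + 128r^3 + 108r^2 + 44r + 4)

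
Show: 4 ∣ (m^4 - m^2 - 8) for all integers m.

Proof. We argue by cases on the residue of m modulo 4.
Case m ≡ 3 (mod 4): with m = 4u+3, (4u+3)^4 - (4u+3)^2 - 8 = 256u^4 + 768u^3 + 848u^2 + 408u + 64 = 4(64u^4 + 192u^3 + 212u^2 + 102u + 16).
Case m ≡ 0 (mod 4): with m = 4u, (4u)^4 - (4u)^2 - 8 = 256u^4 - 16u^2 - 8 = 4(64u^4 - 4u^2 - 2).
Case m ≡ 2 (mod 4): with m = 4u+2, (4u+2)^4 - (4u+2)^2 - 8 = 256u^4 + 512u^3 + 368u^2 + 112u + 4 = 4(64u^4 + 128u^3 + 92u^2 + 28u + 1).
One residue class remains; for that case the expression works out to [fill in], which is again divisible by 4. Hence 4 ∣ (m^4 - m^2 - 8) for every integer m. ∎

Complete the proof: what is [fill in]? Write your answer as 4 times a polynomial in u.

4(64u^4 + 64u^3 + 20u^2 + 2u - 2)

The residues treated are {3, 0, 2}, so the missing case is m ≡ 1 (mod 4); write m = 4u+1.
Then (4u+1)^4 - (4u+1)^2 - 8 = 256u^4 + 256u^3 + 80u^2 + 8u - 8 = 4(64u^4 + 64u^3 + 20u^2 + 2u - 2).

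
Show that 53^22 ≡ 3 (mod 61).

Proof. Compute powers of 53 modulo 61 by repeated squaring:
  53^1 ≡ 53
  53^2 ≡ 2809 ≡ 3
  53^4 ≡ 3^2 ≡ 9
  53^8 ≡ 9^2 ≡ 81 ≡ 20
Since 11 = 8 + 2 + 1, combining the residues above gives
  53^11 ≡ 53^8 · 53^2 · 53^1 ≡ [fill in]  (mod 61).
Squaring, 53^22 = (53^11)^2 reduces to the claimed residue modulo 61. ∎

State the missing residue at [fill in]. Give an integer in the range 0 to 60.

8

Multiply the listed residues: 20 · 3 · 53 = 60 → 3180.
Reducing modulo 61: 3180 = 52·61 + 8, so 53^11 ≡ 8.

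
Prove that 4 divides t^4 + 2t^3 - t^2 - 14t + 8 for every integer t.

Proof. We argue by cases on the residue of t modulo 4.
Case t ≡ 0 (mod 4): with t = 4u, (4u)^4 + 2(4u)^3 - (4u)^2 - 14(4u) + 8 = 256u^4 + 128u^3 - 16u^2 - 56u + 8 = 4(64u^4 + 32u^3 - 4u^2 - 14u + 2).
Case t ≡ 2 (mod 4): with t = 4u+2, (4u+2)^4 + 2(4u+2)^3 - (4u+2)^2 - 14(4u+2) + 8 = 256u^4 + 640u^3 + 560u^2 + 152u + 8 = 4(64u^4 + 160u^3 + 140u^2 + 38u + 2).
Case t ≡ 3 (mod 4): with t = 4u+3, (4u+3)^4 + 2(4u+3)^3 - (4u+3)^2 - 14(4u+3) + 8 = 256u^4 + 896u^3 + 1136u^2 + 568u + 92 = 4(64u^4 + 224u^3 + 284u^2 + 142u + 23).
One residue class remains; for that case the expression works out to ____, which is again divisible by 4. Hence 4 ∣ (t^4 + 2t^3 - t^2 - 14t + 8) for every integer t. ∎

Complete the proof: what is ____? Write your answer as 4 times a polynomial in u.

4(64u^4 + 96u^3 + 44u^2 - 6u - 1)

The residues treated are {0, 2, 3}, so the missing case is t ≡ 1 (mod 4); write t = 4u+1.
Then (4u+1)^4 + 2(4u+1)^3 - (4u+1)^2 - 14(4u+1) + 8 = 256u^4 + 384u^3 + 176u^2 - 24u - 4 = 4(64u^4 + 96u^3 + 44u^2 - 6u - 1).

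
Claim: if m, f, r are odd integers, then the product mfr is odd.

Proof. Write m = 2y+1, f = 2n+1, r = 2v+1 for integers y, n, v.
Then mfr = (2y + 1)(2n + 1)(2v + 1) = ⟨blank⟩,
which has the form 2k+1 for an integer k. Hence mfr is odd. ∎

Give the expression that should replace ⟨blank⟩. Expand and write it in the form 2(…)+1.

(2y + 1)(2n + 1)(2v + 1) = 8nvy + 4nv + 4ny + 2n + 4vy + 2v + 2y + 1
= 2(4nvy + 2nv + 2ny + n + 2vy + v + y) + 1.
Since 4nvy + 2nv + 2ny + n + 2vy + v + y is an integer, the product is of the form 2k+1 for an integer k.

2(4nvy + 2nv + 2ny + n + 2vy + v + y) + 1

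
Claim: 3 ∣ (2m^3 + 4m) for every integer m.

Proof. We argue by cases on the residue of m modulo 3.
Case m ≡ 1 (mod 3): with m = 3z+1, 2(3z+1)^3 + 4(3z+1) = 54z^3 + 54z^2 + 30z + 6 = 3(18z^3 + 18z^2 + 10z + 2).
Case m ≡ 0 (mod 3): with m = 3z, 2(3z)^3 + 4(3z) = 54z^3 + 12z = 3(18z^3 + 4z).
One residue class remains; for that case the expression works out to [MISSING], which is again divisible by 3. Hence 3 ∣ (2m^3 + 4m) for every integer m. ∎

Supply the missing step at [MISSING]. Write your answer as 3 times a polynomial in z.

Only m ≡ 2 (mod 3) is unaccounted for. Put m = 3z+2:
2(3z+2)^3 + 4(3z+2) expands to 54z^3 + 108z^2 + 84z + 24,
and factoring out 3 leaves 3(18z^3 + 36z^2 + 28z + 8).

3(18z^3 + 36z^2 + 28z + 8)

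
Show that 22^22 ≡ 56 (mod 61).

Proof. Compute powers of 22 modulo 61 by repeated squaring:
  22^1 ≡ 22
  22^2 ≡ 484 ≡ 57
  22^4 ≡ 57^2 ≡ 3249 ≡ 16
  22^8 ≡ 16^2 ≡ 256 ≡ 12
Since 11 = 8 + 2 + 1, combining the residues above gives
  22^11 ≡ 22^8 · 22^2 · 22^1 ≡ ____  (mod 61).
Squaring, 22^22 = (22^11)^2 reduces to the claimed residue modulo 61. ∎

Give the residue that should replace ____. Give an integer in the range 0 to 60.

42

Multiply the listed residues: 12 · 57 · 22 = 684 → 15048.
Reducing modulo 61: 15048 = 246·61 + 42, so 22^11 ≡ 42.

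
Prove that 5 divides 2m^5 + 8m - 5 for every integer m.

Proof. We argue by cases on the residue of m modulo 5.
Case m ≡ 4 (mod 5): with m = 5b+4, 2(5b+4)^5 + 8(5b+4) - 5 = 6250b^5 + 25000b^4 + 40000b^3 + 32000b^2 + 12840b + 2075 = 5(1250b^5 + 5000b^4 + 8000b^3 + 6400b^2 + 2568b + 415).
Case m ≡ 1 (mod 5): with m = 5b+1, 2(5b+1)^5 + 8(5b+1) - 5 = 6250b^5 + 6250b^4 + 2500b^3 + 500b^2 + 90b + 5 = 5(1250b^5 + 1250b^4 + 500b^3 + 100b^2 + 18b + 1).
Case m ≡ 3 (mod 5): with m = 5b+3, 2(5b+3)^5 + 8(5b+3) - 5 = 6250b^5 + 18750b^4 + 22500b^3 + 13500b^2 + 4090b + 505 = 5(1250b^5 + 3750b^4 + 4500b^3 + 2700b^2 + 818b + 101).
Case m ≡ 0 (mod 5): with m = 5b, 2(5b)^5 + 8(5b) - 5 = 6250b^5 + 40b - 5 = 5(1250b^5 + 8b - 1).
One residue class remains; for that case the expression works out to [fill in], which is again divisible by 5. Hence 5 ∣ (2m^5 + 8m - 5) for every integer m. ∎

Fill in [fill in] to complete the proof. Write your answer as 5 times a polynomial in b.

5(1250b^5 + 2500b^4 + 2000b^3 + 800b^2 + 168b + 15)

Only m ≡ 2 (mod 5) is unaccounted for. Put m = 5b+2:
2(5b+2)^5 + 8(5b+2) - 5 expands to 6250b^5 + 12500b^4 + 10000b^3 + 4000b^2 + 840b + 75,
and factoring out 5 leaves 5(1250b^5 + 2500b^4 + 2000b^3 + 800b^2 + 168b + 15).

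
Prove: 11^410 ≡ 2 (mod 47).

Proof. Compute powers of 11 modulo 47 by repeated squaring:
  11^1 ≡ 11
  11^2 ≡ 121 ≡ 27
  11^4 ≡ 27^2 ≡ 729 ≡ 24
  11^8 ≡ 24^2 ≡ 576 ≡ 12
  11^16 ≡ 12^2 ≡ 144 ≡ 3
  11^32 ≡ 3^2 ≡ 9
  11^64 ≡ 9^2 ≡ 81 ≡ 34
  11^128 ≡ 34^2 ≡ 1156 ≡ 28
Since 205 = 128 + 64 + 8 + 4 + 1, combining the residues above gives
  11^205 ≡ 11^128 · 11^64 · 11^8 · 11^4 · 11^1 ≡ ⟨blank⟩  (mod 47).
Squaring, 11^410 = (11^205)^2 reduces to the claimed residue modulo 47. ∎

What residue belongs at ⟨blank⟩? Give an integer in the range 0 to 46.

Multiply the listed residues: 28 · 34 · 12 · 24 · 11 = 952 → 11424 → 274176 → 3015936.
Reducing modulo 47: 3015936 = 64168·47 + 40, so 11^205 ≡ 40.

40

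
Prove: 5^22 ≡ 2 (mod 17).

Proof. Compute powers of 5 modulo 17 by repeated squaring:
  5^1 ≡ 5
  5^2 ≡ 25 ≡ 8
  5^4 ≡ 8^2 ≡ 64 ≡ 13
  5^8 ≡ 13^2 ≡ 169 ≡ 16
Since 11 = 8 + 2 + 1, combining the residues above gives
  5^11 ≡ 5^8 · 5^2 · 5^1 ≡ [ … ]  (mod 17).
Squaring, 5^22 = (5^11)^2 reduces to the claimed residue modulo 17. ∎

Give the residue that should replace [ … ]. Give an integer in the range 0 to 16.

11

Multiply the listed residues: 16 · 8 · 5 = 128 → 640.
Reducing modulo 17: 640 = 37·17 + 11, so 5^11 ≡ 11.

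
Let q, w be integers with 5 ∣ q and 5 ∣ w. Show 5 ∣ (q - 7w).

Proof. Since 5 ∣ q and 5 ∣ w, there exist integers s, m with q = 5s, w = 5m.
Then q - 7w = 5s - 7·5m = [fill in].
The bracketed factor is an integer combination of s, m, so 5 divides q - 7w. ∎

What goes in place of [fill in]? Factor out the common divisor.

5(-7m + s)

Each term has a factor of 5: 5s - 7·5m = 5·(-7m + s).
Since -7m + s is an integer, 5 ∣ (q - 7w).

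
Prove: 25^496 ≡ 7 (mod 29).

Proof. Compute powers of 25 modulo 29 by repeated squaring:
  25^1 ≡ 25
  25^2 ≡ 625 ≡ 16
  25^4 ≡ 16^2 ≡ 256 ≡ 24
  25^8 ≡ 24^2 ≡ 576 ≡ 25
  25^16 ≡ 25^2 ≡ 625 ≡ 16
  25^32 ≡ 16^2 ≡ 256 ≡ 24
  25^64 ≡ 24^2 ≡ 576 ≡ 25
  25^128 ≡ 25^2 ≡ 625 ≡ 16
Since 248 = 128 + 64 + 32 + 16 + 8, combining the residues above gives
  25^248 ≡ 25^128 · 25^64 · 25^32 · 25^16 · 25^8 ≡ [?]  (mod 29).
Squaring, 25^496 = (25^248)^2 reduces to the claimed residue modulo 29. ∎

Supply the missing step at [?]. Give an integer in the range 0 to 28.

23

Multiply the listed residues: 16 · 25 · 24 · 16 · 25 = 400 → 9600 → 153600 → 3840000.
Reducing modulo 29: 3840000 = 132413·29 + 23, so 25^248 ≡ 23.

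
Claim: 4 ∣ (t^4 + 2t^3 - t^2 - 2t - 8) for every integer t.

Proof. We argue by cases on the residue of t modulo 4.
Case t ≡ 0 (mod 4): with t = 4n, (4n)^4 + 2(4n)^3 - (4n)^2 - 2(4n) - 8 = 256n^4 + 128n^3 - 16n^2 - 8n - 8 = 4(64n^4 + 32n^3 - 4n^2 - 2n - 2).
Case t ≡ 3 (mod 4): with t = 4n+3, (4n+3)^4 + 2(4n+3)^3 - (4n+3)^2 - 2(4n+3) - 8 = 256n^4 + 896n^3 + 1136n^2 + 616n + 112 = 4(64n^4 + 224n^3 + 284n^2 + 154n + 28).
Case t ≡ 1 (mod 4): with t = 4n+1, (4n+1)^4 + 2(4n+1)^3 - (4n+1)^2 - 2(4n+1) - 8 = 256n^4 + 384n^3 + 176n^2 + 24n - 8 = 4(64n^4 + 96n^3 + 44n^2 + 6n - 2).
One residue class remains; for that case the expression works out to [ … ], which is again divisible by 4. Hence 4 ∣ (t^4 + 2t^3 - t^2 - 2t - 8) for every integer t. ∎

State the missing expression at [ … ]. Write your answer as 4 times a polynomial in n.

4(64n^4 + 160n^3 + 140n^2 + 50n + 4)

The residues treated are {0, 3, 1}, so the missing case is t ≡ 2 (mod 4); write t = 4n+2.
Then (4n+2)^4 + 2(4n+2)^3 - (4n+2)^2 - 2(4n+2) - 8 = 256n^4 + 640n^3 + 560n^2 + 200n + 16 = 4(64n^4 + 160n^3 + 140n^2 + 50n + 4).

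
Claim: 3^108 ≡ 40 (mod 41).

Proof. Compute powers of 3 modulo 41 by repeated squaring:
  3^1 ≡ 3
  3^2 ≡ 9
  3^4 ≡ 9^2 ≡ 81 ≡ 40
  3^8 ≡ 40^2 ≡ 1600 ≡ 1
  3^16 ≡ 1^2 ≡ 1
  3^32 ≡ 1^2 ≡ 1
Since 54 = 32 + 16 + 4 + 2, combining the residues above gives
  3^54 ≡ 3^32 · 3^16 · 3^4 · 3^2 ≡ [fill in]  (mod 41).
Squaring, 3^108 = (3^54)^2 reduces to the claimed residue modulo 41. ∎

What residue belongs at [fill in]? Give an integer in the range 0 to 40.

32

3^32 · 3^16 · 3^4 · 3^2 ≡ 1 · 1 · 40 · 9 = 360.
360 mod 41 = 32, so 3^54 ≡ 32 (mod 41).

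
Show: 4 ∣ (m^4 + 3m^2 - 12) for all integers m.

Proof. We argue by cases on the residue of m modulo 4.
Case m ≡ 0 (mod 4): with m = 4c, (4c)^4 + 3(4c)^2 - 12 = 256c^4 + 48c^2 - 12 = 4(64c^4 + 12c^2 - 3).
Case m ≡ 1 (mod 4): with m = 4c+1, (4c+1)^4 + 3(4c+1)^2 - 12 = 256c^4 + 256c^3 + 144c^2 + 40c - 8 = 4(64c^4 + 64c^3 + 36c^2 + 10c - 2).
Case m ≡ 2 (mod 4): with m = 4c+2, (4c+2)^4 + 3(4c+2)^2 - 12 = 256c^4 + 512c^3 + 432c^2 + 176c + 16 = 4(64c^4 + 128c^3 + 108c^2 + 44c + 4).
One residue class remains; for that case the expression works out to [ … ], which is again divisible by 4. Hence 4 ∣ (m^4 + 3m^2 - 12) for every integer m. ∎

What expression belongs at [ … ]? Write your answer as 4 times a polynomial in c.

Only m ≡ 3 (mod 4) is unaccounted for. Put m = 4c+3:
(4c+3)^4 + 3(4c+3)^2 - 12 expands to 256c^4 + 768c^3 + 912c^2 + 504c + 96,
and factoring out 4 leaves 4(64c^4 + 192c^3 + 228c^2 + 126c + 24).

4(64c^4 + 192c^3 + 228c^2 + 126c + 24)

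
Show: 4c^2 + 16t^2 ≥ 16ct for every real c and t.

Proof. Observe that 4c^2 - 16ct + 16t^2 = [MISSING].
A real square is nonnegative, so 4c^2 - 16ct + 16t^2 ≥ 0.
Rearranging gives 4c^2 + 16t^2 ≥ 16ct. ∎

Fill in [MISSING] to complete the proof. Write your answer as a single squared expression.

4c^2 - 16ct + 16t^2 is a perfect-square trinomial: the outer terms are (2c)^2 and (4t)^2, and the cross term is -2·2c·4t.
So 4c^2 - 16ct + 16t^2 = (2c - 4t)^2 ≥ 0.

(2c - 4t)^2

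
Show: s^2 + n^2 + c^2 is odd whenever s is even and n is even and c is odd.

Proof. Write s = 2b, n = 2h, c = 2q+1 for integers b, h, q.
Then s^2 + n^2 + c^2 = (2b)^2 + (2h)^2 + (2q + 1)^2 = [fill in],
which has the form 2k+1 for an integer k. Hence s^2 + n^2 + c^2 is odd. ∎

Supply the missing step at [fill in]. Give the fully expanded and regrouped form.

(2b)^2 + (2h)^2 + (2q + 1)^2 = 4b^2 + 4h^2 + 4q^2 + 4q + 1
= 2(2b^2 + 2h^2 + 2q^2 + 2q) + 1.
Since 2b^2 + 2h^2 + 2q^2 + 2q is an integer, the sum of squares is of the form 2k+1 for an integer k.

2(2b^2 + 2h^2 + 2q^2 + 2q) + 1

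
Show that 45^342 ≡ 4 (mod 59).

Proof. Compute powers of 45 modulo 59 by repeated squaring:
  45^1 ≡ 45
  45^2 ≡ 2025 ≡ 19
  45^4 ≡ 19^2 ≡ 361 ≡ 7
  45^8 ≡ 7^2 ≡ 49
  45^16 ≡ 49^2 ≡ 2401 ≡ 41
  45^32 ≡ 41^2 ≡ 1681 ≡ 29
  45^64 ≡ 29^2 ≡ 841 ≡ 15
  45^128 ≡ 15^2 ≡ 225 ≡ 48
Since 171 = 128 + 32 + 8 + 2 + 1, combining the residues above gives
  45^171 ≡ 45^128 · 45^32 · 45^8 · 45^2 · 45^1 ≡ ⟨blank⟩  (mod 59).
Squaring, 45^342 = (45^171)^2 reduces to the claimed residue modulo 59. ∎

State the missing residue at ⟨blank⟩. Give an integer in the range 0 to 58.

Multiply the listed residues: 48 · 29 · 49 · 19 · 45 = 1392 → 68208 → 1295952 → 58317840.
Reducing modulo 59: 58317840 = 988437·59 + 57, so 45^171 ≡ 57.

57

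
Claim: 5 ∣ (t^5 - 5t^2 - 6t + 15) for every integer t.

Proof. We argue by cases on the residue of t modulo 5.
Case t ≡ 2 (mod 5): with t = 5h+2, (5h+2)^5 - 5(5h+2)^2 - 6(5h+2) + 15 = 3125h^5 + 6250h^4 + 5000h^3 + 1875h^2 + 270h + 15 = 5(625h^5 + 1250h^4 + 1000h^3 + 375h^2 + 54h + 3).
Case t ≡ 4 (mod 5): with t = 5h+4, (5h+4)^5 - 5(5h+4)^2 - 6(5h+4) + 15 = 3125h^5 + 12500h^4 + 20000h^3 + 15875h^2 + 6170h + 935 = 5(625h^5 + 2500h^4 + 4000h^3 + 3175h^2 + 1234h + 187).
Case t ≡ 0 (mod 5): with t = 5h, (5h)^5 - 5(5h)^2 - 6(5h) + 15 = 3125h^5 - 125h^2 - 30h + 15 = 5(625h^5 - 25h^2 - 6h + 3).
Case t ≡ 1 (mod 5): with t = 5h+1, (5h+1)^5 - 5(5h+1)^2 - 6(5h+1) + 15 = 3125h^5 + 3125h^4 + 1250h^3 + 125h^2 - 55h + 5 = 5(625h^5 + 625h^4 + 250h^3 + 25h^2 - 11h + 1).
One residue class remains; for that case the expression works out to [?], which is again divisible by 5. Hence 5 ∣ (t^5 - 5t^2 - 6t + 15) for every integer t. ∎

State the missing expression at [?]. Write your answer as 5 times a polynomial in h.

The residues treated are {2, 4, 0, 1}, so the missing case is t ≡ 3 (mod 5); write t = 5h+3.
Then (5h+3)^5 - 5(5h+3)^2 - 6(5h+3) + 15 = 3125h^5 + 9375h^4 + 11250h^3 + 6625h^2 + 1845h + 195 = 5(625h^5 + 1875h^4 + 2250h^3 + 1325h^2 + 369h + 39).

5(625h^5 + 1875h^4 + 2250h^3 + 1325h^2 + 369h + 39)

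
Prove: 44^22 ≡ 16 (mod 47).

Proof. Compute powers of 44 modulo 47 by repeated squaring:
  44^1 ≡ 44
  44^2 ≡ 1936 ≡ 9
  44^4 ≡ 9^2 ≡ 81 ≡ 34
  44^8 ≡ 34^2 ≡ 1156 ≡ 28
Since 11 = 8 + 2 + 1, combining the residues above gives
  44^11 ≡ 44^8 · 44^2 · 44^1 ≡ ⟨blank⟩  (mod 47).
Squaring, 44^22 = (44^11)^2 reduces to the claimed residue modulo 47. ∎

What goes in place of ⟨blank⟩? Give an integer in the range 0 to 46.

43

44^8 · 44^2 · 44^1 ≡ 28 · 9 · 44 = 11088.
11088 mod 47 = 43, so 44^11 ≡ 43 (mod 47).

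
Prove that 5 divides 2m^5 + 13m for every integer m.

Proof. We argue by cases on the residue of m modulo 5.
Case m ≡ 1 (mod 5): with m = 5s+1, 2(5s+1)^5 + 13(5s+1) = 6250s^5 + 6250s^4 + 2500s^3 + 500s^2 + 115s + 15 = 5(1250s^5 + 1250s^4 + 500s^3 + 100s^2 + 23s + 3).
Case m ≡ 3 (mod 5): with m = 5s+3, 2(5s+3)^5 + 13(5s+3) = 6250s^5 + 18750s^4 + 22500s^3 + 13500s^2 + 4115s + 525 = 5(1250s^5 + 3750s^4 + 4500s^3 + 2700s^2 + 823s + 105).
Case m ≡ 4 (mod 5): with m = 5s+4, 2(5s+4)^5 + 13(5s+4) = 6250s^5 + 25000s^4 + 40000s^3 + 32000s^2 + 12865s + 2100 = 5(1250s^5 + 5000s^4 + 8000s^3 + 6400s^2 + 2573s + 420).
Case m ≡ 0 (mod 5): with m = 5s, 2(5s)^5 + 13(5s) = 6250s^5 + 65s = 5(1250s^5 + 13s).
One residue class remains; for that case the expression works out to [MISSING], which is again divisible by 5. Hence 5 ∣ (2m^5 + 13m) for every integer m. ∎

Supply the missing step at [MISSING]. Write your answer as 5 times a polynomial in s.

5(1250s^5 + 2500s^4 + 2000s^3 + 800s^2 + 173s + 18)

The residues treated are {1, 3, 4, 0}, so the missing case is m ≡ 2 (mod 5); write m = 5s+2.
Then 2(5s+2)^5 + 13(5s+2) = 6250s^5 + 12500s^4 + 10000s^3 + 4000s^2 + 865s + 90 = 5(1250s^5 + 2500s^4 + 2000s^3 + 800s^2 + 173s + 18).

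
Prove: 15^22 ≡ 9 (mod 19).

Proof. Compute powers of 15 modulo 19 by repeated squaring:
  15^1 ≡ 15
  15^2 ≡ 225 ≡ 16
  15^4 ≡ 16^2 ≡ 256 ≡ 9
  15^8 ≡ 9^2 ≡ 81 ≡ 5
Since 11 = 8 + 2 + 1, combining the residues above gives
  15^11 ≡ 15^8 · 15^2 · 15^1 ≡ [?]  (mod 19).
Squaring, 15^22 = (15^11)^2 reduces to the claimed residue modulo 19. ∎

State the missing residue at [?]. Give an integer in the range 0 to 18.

Multiply the listed residues: 5 · 16 · 15 = 80 → 1200.
Reducing modulo 19: 1200 = 63·19 + 3, so 15^11 ≡ 3.

3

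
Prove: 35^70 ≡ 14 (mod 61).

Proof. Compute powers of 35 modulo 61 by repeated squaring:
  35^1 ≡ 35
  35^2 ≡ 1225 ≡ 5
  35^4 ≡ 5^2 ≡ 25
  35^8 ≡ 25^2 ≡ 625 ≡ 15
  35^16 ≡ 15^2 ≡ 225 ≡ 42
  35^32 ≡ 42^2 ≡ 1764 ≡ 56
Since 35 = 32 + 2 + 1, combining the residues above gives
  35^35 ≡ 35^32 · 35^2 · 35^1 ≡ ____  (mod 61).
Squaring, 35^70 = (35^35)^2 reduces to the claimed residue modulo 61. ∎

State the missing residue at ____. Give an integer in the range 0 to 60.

35^32 · 35^2 · 35^1 ≡ 56 · 5 · 35 = 9800.
9800 mod 61 = 40, so 35^35 ≡ 40 (mod 61).

40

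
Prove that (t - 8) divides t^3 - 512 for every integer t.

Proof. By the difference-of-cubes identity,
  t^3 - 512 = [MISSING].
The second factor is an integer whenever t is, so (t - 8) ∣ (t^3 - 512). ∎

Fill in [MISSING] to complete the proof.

(t - 8)(t^2 + 8t + 64)

Polynomial division of t^3 - 512 by t - 8 leaves remainder 0 and quotient t^2 + 8t + 64.
Hence t^3 - 512 = (t - 8)(t^2 + 8t + 64).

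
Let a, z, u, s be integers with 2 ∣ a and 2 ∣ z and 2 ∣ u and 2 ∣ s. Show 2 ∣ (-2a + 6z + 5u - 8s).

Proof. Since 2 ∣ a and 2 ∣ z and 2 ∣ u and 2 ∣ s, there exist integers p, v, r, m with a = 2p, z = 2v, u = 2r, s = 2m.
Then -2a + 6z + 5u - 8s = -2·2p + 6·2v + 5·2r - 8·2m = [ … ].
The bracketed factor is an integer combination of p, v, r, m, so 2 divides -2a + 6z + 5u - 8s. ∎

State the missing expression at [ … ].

Each term has a factor of 2: -2·2p + 6·2v + 5·2r - 8·2m = 2·(-8m - 2p + 5r + 6v).
Since -8m - 2p + 5r + 6v is an integer, 2 ∣ (-2a + 6z + 5u - 8s).

2(-8m - 2p + 5r + 6v)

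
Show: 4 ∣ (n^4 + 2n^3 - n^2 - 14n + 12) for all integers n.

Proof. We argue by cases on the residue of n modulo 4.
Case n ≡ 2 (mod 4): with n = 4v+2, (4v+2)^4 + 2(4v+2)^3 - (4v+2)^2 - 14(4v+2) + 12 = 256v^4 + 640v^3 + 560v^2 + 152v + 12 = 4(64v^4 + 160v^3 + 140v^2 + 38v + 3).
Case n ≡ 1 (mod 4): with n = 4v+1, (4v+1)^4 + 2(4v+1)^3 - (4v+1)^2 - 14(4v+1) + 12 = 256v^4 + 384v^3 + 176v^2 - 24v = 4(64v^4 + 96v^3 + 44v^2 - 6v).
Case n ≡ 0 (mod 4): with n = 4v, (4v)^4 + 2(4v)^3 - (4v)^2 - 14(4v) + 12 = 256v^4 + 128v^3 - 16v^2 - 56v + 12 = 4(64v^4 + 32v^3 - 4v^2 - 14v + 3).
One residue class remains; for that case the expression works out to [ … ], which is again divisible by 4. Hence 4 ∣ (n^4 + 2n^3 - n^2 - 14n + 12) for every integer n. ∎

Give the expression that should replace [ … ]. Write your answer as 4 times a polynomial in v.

The residues treated are {2, 1, 0}, so the missing case is n ≡ 3 (mod 4); write n = 4v+3.
Then (4v+3)^4 + 2(4v+3)^3 - (4v+3)^2 - 14(4v+3) + 12 = 256v^4 + 896v^3 + 1136v^2 + 568v + 96 = 4(64v^4 + 224v^3 + 284v^2 + 142v + 24).

4(64v^4 + 224v^3 + 284v^2 + 142v + 24)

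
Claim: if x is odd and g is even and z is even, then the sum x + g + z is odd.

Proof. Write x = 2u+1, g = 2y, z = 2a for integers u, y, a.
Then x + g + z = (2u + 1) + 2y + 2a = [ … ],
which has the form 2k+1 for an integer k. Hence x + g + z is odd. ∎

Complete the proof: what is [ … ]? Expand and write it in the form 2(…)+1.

(2u + 1) + 2y + 2a = 2a + 2u + 2y + 1
= 2(a + u + y) + 1.
Since a + u + y is an integer, the sum is of the form 2k+1 for an integer k.

2(a + u + y) + 1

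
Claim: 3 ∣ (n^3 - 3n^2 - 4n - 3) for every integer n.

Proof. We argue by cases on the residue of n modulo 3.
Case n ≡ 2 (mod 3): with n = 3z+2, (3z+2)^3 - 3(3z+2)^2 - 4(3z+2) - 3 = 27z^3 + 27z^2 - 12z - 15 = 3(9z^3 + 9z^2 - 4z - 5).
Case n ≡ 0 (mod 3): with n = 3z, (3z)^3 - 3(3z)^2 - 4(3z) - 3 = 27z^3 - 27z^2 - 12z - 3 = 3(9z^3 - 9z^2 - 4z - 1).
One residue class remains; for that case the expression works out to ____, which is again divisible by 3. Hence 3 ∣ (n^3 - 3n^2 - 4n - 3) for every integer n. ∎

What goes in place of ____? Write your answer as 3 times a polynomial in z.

3(9z^3 - 7z - 3)

Only n ≡ 1 (mod 3) is unaccounted for. Put n = 3z+1:
(3z+1)^3 - 3(3z+1)^2 - 4(3z+1) - 3 expands to 27z^3 - 21z - 9,
and factoring out 3 leaves 3(9z^3 - 7z - 3).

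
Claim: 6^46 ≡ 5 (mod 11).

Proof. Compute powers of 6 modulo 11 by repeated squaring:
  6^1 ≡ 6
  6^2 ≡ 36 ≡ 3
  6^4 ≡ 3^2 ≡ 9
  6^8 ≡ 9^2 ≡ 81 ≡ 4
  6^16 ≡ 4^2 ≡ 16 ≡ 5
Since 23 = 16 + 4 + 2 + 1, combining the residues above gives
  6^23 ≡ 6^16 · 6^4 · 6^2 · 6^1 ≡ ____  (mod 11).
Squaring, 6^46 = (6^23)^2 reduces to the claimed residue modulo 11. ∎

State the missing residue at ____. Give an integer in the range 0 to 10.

6^16 · 6^4 · 6^2 · 6^1 ≡ 5 · 9 · 3 · 6 = 810.
810 mod 11 = 7, so 6^23 ≡ 7 (mod 11).

7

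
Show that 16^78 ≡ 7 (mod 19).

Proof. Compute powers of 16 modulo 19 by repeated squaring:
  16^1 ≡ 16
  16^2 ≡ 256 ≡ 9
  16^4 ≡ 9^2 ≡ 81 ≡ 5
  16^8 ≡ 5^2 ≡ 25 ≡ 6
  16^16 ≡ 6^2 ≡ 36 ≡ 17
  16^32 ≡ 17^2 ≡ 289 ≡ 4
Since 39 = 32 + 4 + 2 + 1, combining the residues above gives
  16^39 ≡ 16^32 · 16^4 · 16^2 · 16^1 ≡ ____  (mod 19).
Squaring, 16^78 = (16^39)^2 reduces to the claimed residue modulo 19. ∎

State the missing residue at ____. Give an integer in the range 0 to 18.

Multiply the listed residues: 4 · 5 · 9 · 16 = 20 → 180 → 2880.
Reducing modulo 19: 2880 = 151·19 + 11, so 16^39 ≡ 11.

11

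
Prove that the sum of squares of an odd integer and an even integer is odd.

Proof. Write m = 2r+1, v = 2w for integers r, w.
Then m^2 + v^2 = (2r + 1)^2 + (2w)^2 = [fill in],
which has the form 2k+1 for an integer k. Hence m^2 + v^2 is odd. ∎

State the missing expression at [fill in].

Expanding: (2r + 1)^2 + (2w)^2 = 4r^2 + 4r + 4w^2 + 1.
Every term except the constant is even, so this is 2(2r^2 + 2r + 2w^2) + 1,
and 2r^2 + 2r + 2w^2 ∈ ℤ gives the required form.

2(2r^2 + 2r + 2w^2) + 1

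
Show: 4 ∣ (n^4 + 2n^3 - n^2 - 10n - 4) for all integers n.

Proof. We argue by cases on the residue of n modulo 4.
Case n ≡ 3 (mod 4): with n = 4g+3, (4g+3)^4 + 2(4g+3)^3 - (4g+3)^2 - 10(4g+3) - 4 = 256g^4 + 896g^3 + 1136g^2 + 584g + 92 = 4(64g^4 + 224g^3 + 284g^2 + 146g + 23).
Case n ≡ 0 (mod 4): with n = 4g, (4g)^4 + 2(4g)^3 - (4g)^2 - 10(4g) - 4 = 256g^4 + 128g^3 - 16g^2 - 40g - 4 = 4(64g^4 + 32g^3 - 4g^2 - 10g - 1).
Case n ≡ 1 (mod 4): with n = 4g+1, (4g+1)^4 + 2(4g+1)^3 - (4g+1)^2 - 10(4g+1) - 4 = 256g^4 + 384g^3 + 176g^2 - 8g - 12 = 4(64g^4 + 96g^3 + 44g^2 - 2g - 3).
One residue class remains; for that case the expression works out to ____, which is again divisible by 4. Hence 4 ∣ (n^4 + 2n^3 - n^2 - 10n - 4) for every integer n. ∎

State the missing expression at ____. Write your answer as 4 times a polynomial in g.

4(64g^4 + 160g^3 + 140g^2 + 42g + 1)

Only n ≡ 2 (mod 4) is unaccounted for. Put n = 4g+2:
(4g+2)^4 + 2(4g+2)^3 - (4g+2)^2 - 10(4g+2) - 4 expands to 256g^4 + 640g^3 + 560g^2 + 168g + 4,
and factoring out 4 leaves 4(64g^4 + 160g^3 + 140g^2 + 42g + 1).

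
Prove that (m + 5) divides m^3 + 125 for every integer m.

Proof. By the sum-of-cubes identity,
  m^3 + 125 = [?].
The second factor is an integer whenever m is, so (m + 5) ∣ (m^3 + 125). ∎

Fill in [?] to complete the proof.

Polynomial division of m^3 + 125 by m + 5 leaves remainder 0 and quotient m^2 - 5m + 25.
Hence m^3 + 125 = (m + 5)(m^2 - 5m + 25).

(m + 5)(m^2 - 5m + 25)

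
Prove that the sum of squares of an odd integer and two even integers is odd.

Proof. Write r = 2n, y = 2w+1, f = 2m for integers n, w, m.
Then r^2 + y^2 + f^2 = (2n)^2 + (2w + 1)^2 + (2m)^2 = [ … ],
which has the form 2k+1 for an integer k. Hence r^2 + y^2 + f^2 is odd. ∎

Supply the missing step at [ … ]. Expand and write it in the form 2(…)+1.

2(2m^2 + 2n^2 + 2w^2 + 2w) + 1

(2n)^2 + (2w + 1)^2 + (2m)^2 = 4m^2 + 4n^2 + 4w^2 + 4w + 1
= 2(2m^2 + 2n^2 + 2w^2 + 2w) + 1.
Since 2m^2 + 2n^2 + 2w^2 + 2w is an integer, the sum of squares is of the form 2k+1 for an integer k.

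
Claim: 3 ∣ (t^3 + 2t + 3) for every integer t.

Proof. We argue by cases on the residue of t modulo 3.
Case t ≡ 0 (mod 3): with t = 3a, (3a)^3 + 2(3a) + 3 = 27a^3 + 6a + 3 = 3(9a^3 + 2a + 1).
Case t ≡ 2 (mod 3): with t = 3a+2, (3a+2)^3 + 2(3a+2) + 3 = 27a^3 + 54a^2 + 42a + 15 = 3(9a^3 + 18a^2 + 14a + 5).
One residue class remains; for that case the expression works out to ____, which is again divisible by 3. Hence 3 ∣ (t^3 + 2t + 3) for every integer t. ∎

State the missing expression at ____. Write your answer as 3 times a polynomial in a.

3(9a^3 + 9a^2 + 5a + 2)

The residues treated are {0, 2}, so the missing case is t ≡ 1 (mod 3); write t = 3a+1.
Then (3a+1)^3 + 2(3a+1) + 3 = 27a^3 + 27a^2 + 15a + 6 = 3(9a^3 + 9a^2 + 5a + 2).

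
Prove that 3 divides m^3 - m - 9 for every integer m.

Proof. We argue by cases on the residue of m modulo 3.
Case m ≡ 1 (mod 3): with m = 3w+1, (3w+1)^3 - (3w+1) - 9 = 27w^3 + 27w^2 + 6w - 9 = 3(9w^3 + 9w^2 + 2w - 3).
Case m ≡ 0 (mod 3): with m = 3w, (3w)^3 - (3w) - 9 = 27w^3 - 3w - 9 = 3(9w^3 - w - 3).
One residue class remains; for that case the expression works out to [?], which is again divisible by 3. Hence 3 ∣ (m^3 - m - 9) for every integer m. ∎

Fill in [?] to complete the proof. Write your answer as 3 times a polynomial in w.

3(9w^3 + 18w^2 + 11w - 1)

Only m ≡ 2 (mod 3) is unaccounted for. Put m = 3w+2:
(3w+2)^3 - (3w+2) - 9 expands to 27w^3 + 54w^2 + 33w - 3,
and factoring out 3 leaves 3(9w^3 + 18w^2 + 11w - 1).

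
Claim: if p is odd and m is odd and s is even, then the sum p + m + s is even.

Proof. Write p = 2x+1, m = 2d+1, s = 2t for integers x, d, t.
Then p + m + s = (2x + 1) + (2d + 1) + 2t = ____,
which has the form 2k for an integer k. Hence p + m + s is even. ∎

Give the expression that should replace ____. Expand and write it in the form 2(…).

2(d + t + x + 1)

(2x + 1) + (2d + 1) + 2t = 2d + 2t + 2x + 2
= 2(d + t + x + 1).
Since d + t + x + 1 is an integer, the sum is of the form 2k for an integer k.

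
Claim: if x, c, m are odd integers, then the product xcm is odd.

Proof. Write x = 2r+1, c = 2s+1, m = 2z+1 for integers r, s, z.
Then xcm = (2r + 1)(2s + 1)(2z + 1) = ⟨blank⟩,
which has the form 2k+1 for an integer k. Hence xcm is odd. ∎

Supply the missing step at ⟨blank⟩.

Expanding: (2r + 1)(2s + 1)(2z + 1) = 8rsz + 4rs + 4rz + 2r + 4sz + 2s + 2z + 1.
Every term except the constant is even, so this is 2(4rsz + 2rs + 2rz + r + 2sz + s + z) + 1,
and 4rsz + 2rs + 2rz + r + 2sz + s + z ∈ ℤ gives the required form.

2(4rsz + 2rs + 2rz + r + 2sz + s + z) + 1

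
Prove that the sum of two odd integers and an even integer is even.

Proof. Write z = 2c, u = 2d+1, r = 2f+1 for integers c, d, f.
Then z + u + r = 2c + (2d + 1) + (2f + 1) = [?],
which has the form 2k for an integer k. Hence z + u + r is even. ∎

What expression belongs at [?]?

Expanding: 2c + (2d + 1) + (2f + 1) = 2c + 2d + 2f + 2.
Every term is even; pulling out the factor of 2 gives 2(c + d + f + 1).

2(c + d + f + 1)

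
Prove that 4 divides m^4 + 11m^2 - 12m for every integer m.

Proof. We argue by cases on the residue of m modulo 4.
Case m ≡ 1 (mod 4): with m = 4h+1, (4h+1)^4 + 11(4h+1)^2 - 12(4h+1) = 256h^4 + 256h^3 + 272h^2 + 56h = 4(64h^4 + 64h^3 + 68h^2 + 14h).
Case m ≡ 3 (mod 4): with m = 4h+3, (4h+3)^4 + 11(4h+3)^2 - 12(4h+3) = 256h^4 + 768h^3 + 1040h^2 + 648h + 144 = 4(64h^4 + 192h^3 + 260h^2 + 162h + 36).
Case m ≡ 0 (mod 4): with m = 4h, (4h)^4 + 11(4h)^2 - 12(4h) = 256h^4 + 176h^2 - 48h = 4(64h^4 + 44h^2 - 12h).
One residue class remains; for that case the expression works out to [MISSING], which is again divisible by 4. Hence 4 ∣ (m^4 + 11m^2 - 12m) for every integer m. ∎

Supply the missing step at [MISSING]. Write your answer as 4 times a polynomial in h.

4(64h^4 + 128h^3 + 140h^2 + 64h + 9)

The residues treated are {1, 3, 0}, so the missing case is m ≡ 2 (mod 4); write m = 4h+2.
Then (4h+2)^4 + 11(4h+2)^2 - 12(4h+2) = 256h^4 + 512h^3 + 560h^2 + 256h + 36 = 4(64h^4 + 128h^3 + 140h^2 + 64h + 9).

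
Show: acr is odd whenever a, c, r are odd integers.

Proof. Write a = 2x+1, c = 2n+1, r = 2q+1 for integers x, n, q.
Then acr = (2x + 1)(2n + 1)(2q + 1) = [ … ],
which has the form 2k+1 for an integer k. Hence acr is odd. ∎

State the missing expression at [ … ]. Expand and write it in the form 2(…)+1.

2(4nqx + 2nq + 2nx + n + 2qx + q + x) + 1

(2x + 1)(2n + 1)(2q + 1) = 8nqx + 4nq + 4nx + 2n + 4qx + 2q + 2x + 1
= 2(4nqx + 2nq + 2nx + n + 2qx + q + x) + 1.
Since 4nqx + 2nq + 2nx + n + 2qx + q + x is an integer, the product is of the form 2k+1 for an integer k.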